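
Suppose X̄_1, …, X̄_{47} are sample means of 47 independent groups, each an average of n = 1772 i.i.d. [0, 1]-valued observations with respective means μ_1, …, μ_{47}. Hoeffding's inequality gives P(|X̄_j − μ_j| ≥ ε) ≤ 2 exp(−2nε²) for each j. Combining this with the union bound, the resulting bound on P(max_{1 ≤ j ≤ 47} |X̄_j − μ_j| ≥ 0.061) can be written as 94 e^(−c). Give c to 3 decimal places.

13.187

Union bound over the 47 events: P(max_{1 ≤ j ≤ 47} |X̄_j − μ_j| ≥ 0.061) ≤ 47·2·exp(−2nε²) = 94 exp(−2·1772·0.061²).
So c = 2·1772·0.061² = 13.1872.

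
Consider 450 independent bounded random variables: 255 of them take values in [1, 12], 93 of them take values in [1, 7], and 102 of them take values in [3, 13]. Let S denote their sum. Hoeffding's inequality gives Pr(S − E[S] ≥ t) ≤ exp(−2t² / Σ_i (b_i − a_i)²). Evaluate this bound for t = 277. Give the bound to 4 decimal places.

0.0316

Σ(b_i − a_i)² = 255·11² + 93·6² + 102·10² = 44403.
Exponent = 2·277² / 44403 = 3.45603.
Bound = exp(−3.45603) = 0.03155.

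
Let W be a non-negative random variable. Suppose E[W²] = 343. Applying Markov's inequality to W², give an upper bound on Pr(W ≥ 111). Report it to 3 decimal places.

Since W ≥ 0, the event {W ≥ 111} is the same as {W² ≥ 12321}.
Markov's inequality applied to W² gives Pr(W² ≥ 12321) ≤ E[W²]/12321 = 343/12321 = 0.0278.

0.028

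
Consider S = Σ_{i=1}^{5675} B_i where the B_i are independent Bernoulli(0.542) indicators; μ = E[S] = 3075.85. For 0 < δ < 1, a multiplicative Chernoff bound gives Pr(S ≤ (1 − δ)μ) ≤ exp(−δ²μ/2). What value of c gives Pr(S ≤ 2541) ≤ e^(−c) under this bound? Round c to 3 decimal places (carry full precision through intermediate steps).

Write 2541 = (1 − δ)μ, so δ = 1 − 2541/3075.85 = 0.1738869…
Then the exponent is δ²μ/2 = (μ − 2541)²/(2μ) = 46.501702.

46.502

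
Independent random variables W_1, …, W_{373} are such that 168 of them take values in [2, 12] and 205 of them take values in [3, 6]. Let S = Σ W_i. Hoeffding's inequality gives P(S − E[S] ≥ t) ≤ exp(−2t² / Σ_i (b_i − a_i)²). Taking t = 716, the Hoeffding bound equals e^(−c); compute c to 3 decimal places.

54.991

Σ(b_i − a_i)² = 168·10² + 205·3² = 18645.
c = 2t² / 18645 = 2·716² / 18645 = 54.9913.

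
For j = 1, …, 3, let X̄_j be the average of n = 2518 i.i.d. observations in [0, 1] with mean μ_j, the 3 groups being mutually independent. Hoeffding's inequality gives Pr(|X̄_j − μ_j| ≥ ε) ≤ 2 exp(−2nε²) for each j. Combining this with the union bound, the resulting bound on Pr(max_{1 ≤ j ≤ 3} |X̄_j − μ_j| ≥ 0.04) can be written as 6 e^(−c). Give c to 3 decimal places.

Union bound over the 3 events: Pr(max_{1 ≤ j ≤ 3} |X̄_j − μ_j| ≥ 0.04) ≤ 3·2·exp(−2nε²) = 6 exp(−2·2518·0.04²).
So c = 2·2518·0.04² = 8.0576.

8.058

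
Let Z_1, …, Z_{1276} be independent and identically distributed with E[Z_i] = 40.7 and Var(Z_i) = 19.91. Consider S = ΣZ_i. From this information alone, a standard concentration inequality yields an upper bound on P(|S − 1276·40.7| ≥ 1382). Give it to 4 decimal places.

0.0133

With mean and variance of each term known, Chebyshev's inequality bounds the deviation of the sum (or sample mean).
Var(S) = n·Var(Z_i) = 1276·19.91 = 25405.16.
Chebyshev: P(|S − 1276·40.7| ≥ 1382) ≤ Var(S)/1382² = 25405.16/1909924 = 0.0133.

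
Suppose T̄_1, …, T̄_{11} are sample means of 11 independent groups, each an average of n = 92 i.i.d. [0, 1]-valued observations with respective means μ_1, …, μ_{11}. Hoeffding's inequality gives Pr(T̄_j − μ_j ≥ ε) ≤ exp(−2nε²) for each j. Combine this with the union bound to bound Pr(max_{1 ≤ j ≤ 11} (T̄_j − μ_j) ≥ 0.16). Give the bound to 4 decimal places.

Per-experiment Hoeffding bound: exp(−2·92·0.16²) = exp(−4.71040) = 0.0090012.
Union bound over 11 events: 11·0.0090012 = 0.09901.

0.0990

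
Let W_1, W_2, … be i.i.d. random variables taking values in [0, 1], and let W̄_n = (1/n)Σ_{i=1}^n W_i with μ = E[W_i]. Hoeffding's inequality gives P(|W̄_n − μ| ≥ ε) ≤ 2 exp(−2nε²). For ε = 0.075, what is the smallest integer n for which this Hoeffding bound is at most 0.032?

Require 2·exp(−2nε²) ≤ 0.032, i.e. 2nε² ≥ ln(2/0.032) = 4.135167.
So n ≥ 4.135167 / (2·0.075²) = 367.570.
The smallest integer n is 368.

368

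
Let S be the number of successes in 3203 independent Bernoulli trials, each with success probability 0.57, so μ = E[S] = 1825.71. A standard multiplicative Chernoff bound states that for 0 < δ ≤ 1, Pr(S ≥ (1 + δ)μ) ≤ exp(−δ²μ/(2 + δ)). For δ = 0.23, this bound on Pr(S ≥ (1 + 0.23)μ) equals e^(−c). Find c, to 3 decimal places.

43.309

c = δ²μ/(2 + δ) = 0.23²·1825.71/(2 + 0.23) = 43.3094.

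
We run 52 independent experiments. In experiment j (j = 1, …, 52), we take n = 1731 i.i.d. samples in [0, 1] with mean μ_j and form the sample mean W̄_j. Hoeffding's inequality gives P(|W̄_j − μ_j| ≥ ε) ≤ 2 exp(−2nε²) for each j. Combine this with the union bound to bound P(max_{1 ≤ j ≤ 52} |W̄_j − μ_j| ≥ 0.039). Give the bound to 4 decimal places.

Per-experiment Hoeffding bound: 2·exp(−2·1731·0.039²) = 2·exp(−5.26570) = 0.010332.
Union bound over 52 events: 52·0.010332 = 0.53724.

0.5372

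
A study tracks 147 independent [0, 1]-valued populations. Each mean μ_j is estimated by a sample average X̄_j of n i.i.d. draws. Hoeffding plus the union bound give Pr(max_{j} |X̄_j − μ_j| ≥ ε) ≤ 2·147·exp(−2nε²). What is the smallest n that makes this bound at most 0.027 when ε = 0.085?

644

Need 2·147·exp(−2nε²) ≤ 0.027, i.e. exp(−2nε²) ≤ 0.027/294.
So 2nε² ≥ ln(294/0.027) = 9.295498.
Hence n ≥ 9.295498/(2·0.085²) = 643.287.
The smallest integer n is 644.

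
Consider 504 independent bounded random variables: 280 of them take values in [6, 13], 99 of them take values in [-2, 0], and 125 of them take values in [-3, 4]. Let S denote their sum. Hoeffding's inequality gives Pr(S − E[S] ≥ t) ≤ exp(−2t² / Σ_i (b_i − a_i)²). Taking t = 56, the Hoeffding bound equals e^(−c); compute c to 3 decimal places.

0.310

Σ(b_i − a_i)² = 280·7² + 99·2² + 125·7² = 20241.
c = 2t² / 20241 = 2·56² / 20241 = 0.3099.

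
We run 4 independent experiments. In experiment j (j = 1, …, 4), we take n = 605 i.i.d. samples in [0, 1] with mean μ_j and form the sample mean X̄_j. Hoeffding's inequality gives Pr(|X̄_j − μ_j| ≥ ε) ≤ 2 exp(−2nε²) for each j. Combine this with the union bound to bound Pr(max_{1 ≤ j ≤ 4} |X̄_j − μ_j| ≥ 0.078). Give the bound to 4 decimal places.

0.0051

Per-experiment Hoeffding bound: 2·exp(−2·605·0.078²) = 2·exp(−7.36164) = 0.0012703.
Union bound over 4 events: 4·0.0012703 = 0.00508.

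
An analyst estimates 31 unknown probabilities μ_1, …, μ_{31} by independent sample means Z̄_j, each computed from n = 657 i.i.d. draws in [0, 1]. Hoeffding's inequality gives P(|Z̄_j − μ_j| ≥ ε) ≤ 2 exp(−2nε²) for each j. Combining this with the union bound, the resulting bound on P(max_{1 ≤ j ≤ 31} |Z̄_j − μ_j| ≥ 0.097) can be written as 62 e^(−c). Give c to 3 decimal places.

Union bound over the 31 events: P(max_{1 ≤ j ≤ 31} |Z̄_j − μ_j| ≥ 0.097) ≤ 31·2·exp(−2nε²) = 62 exp(−2·657·0.097²).
So c = 2·657·0.097² = 12.3634.

12.363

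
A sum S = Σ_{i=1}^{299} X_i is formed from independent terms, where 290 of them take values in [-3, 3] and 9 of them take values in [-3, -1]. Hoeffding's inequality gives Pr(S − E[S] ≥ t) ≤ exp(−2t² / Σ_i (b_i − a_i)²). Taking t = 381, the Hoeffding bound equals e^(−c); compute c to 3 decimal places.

27.713

Σ(b_i − a_i)² = 290·6² + 9·2² = 10476.
c = 2t² / 10476 = 2·381² / 10476 = 27.7131.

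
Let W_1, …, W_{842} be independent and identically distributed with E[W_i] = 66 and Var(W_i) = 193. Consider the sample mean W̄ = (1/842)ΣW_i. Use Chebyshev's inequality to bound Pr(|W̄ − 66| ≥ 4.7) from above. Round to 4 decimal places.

0.0104

Var(W̄) = Var(W_i)/n = 193/842 = 0.22922.
Chebyshev: Pr(|W̄ − 66| ≥ 4.7) ≤ Var(W̄)/(4.7)² = 193/(842·4.7²) = 0.0104.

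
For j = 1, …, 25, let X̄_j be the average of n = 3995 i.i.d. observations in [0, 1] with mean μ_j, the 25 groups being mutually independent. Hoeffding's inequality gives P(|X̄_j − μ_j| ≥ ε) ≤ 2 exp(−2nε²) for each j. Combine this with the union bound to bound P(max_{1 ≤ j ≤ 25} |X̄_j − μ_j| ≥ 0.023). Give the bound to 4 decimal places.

Per-experiment Hoeffding bound: 2·exp(−2·3995·0.023²) = 2·exp(−4.22671) = 0.029201.
Union bound over 25 events: 25·0.029201 = 0.73002.

0.7300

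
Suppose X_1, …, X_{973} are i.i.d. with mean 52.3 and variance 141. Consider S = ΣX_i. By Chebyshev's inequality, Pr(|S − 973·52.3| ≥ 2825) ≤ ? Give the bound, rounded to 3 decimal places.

Var(S) = n·Var(X_i) = 973·141 = 137193.
Chebyshev: Pr(|S − 973·52.3| ≥ 2825) ≤ Var(S)/2825² = 137193/7980625 = 0.0172.

0.017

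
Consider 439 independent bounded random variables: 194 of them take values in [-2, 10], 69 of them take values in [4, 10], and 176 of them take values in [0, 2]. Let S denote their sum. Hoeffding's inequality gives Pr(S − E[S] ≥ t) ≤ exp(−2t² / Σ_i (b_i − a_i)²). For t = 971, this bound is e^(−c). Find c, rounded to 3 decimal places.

Σ(b_i − a_i)² = 194·12² + 69·6² + 176·2² = 31124.
c = 2t² / 31124 = 2·971² / 31124 = 60.5861.

60.586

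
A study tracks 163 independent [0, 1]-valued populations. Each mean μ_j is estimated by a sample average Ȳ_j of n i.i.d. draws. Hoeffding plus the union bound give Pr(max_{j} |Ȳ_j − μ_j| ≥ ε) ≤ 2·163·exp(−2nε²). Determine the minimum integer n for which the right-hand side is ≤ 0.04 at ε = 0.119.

318

Need 2·163·exp(−2nε²) ≤ 0.04, i.e. exp(−2nε²) ≤ 0.04/326.
So 2nε² ≥ ln(326/0.04) = 9.005773.
Hence n ≥ 9.005773/(2·0.119²) = 317.978.
The smallest integer n is 318.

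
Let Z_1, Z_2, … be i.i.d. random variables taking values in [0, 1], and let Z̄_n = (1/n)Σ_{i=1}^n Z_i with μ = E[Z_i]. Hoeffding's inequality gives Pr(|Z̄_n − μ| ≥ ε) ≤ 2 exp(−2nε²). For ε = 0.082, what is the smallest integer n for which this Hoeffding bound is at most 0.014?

369

Require 2·exp(−2nε²) ≤ 0.014, i.e. 2nε² ≥ ln(2/0.014) = 4.961845.
So n ≥ 4.961845 / (2·0.082²) = 368.965.
The smallest integer n is 369.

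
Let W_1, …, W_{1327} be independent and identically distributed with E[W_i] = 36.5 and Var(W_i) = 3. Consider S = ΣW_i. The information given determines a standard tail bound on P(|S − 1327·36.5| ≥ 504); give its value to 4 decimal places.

With mean and variance of each term known, Chebyshev's inequality bounds the deviation of the sum (or sample mean).
Var(S) = n·Var(W_i) = 1327·3 = 3981.
Chebyshev: P(|S − 1327·36.5| ≥ 504) ≤ Var(S)/504² = 3981/254016 = 0.0157.

0.0157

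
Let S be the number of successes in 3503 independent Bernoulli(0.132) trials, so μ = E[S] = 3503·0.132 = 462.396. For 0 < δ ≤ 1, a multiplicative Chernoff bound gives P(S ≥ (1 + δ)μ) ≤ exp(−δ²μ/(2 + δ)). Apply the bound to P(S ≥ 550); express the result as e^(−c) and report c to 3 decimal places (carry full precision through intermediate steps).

7.580

Write 550 = (1 + δ)μ, so δ = 550/462.396 − 1 = 0.1894567…
Then the exponent is δ²μ/(2 + δ) = (550 − μ)² / (μ·(2 + δ)) = 7.580493.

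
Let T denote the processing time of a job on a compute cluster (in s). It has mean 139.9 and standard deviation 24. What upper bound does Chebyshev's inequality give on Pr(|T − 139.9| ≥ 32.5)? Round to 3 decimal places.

Chebyshev: Pr(|T − μ| ≥ t) ≤ Var(T)/t².
Var(T) = σ² = 24² = 576.
Bound = 576 / 1056.25 = 0.5453.

0.545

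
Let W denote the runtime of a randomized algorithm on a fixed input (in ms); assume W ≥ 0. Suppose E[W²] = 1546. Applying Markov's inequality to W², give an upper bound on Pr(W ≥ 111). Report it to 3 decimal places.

Since W ≥ 0, the event {W ≥ 111} is the same as {W² ≥ 12321}.
Markov's inequality applied to W² gives Pr(W² ≥ 12321) ≤ E[W²]/12321 = 1546/12321 = 0.1255.

0.125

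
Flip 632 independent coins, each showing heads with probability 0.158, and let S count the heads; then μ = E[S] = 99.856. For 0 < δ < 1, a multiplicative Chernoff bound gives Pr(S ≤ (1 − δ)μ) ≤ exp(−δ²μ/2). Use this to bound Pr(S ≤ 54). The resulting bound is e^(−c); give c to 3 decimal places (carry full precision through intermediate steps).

Write 54 = (1 − δ)μ, so δ = 1 − 54/99.856 = 0.4592213…
Then the exponent is δ²μ/2 = (μ − 54)²/(2μ) = 10.529025.

10.529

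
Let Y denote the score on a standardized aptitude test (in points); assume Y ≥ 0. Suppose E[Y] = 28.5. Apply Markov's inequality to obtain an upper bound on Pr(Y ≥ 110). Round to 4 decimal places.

Markov's inequality: for a non-negative random variable, Pr(Y ≥ a) ≤ E[Y]/a.
Here E[Y] = 28.5 and a = 110, so the bound is 28.5/110 = 0.2591.

0.2591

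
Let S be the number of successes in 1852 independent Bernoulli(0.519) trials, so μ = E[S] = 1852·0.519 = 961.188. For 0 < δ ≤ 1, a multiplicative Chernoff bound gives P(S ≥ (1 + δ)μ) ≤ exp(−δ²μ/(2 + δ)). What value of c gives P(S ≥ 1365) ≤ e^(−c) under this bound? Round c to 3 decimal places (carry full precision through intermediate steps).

70.099

Write 1365 = (1 + δ)μ, so δ = 1365/961.188 − 1 = 0.4201176…
Then the exponent is δ²μ/(2 + δ) = (1365 − μ)² / (μ·(2 + δ)) = 70.099292.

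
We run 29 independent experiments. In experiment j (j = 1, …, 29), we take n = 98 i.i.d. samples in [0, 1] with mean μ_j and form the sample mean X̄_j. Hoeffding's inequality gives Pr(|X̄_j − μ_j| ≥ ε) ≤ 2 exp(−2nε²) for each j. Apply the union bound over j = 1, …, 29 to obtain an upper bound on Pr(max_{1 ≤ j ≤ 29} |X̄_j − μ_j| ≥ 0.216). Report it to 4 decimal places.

Per-experiment Hoeffding bound: 2·exp(−2·98·0.216²) = 2·exp(−9.14458) = 0.0002136.
Union bound over 29 events: 29·0.0002136 = 0.00619.

0.0062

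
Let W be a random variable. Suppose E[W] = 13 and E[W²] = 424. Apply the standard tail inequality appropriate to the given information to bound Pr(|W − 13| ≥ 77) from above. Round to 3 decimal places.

The first two moments determine the variance, so Chebyshev's inequality is the sharpest standard bound available.
Var(W) = E[W²] − (E[W])² = 424 − 169 = 255.
Chebyshev's inequality: Pr(|W − μ| ≥ t) ≤ Var(W)/t² = 255/5929 = 0.0430.

0.043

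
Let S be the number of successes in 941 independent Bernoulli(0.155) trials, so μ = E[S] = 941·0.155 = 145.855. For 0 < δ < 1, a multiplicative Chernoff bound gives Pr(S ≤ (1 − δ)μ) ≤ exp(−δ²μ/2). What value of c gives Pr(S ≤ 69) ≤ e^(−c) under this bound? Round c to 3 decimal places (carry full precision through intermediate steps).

Write 69 = (1 − δ)μ, so δ = 1 − 69/145.855 = 0.5269274…
Then the exponent is δ²μ/2 = (μ − 69)²/(2μ) = 20.248504.

20.249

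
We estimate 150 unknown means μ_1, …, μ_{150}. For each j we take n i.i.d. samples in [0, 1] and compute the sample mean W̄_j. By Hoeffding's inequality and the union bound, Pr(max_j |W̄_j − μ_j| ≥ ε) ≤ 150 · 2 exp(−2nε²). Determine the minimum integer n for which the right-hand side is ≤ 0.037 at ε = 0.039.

Need 2·150·exp(−2nε²) ≤ 0.037, i.e. exp(−2nε²) ≤ 0.037/300.
So 2nε² ≥ ln(300/0.037) = 9.000620.
Hence n ≥ 9.000620/(2·0.039²) = 2958.784.
The smallest integer n is 2959.

2959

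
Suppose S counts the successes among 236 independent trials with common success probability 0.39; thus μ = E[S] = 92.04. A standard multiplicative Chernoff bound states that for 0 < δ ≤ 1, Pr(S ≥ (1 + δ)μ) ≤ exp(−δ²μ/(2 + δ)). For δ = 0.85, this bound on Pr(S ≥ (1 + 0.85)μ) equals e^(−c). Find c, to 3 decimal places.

23.333

c = δ²μ/(2 + δ) = 0.85²·92.04/(2 + 0.85) = 23.3329.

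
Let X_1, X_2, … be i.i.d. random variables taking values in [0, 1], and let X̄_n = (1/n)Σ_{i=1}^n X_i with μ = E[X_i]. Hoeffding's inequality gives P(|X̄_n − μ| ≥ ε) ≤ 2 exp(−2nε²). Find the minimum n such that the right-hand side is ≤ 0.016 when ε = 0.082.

Require 2·exp(−2nε²) ≤ 0.016, i.e. 2nε² ≥ ln(2/0.016) = 4.828314.
So n ≥ 4.828314 / (2·0.082²) = 359.036.
The smallest integer n is 360.

360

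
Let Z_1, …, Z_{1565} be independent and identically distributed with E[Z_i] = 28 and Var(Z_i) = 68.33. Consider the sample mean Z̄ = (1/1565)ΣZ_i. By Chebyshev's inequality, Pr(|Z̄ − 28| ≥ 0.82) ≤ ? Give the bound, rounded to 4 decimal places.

0.0649

Var(Z̄) = Var(Z_i)/n = 68.33/1565 = 0.043661.
Chebyshev: Pr(|Z̄ − 28| ≥ 0.82) ≤ Var(Z̄)/(0.82)² = 68.33/(1565·0.82²) = 0.0649.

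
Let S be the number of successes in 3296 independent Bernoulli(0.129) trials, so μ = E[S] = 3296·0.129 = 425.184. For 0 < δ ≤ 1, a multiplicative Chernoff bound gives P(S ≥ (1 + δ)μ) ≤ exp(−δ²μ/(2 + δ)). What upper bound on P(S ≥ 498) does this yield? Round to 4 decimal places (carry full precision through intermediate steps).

Write 498 = (1 + δ)μ, so δ = 498/425.184 − 1 = 0.1712576…
Then the exponent is δ²μ/(2 + δ) = (498 − μ)² / (μ·(2 + δ)) = 5.743351.
Bound = exp(−5.743351) = 0.00320.

0.0032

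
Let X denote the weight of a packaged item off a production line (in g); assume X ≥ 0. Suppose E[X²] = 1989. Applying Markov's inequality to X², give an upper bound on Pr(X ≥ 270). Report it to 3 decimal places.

0.027

Since X ≥ 0, the event {X ≥ 270} is the same as {X² ≥ 72900}.
Markov's inequality applied to X² gives Pr(X² ≥ 72900) ≤ E[X²]/72900 = 1989/72900 = 0.0273.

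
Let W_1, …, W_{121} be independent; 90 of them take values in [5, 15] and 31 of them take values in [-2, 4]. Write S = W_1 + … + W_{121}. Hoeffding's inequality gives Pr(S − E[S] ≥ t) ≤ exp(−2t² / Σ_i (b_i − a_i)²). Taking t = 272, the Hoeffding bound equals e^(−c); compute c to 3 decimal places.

14.627

Σ(b_i − a_i)² = 90·10² + 31·6² = 10116.
c = 2t² / 10116 = 2·272² / 10116 = 14.6271.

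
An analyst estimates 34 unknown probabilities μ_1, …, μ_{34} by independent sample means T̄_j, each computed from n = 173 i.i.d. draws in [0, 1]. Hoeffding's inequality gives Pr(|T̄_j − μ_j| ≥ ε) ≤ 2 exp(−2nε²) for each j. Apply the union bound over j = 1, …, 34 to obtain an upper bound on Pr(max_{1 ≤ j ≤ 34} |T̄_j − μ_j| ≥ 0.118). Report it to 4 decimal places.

Per-experiment Hoeffding bound: 2·exp(−2·173·0.118²) = 2·exp(−4.81770) = 0.016171.
Union bound over 34 events: 34·0.016171 = 0.54980.

0.5498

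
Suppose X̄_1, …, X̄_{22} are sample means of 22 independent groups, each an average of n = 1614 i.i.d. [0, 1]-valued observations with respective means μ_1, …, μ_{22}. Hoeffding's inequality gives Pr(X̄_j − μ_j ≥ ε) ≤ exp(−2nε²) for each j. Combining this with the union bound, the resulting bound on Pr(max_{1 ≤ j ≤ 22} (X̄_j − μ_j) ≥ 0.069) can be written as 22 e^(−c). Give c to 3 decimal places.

Union bound over the 22 events: Pr(max_{1 ≤ j ≤ 22} (X̄_j − μ_j) ≥ 0.069) ≤ 22·exp(−2nε²) = 22 exp(−2·1614·0.069²).
So c = 2·1614·0.069² = 15.3685.

15.369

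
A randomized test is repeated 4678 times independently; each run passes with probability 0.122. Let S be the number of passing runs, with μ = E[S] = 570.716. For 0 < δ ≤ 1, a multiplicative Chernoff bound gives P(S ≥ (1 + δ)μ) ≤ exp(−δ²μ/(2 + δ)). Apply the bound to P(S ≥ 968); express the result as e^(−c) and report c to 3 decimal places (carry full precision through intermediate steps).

Write 968 = (1 + δ)μ, so δ = 968/570.716 − 1 = 0.6961151…
Then the exponent is δ²μ/(2 + δ) = (968 − μ)² / (μ·(2 + δ)) = 102.575509.

102.576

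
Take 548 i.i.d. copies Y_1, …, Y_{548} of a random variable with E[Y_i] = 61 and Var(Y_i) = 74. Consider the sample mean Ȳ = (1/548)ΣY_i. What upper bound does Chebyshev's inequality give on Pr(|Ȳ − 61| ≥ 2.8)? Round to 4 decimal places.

0.0172

Var(Ȳ) = Var(Y_i)/n = 74/548 = 0.13504.
Chebyshev: Pr(|Ȳ − 61| ≥ 2.8) ≤ Var(Ȳ)/(2.8)² = 74/(548·2.8²) = 0.0172.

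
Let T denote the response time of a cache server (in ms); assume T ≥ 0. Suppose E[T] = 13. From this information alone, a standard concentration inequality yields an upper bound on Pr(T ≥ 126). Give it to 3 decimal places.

0.103

Only the mean of a non-negative variable is known, so Markov's inequality is the applicable tail bound.
Markov's inequality: for a non-negative random variable, Pr(T ≥ a) ≤ E[T]/a.
Here E[T] = 13 and a = 126, so the bound is 13/126 = 0.1032.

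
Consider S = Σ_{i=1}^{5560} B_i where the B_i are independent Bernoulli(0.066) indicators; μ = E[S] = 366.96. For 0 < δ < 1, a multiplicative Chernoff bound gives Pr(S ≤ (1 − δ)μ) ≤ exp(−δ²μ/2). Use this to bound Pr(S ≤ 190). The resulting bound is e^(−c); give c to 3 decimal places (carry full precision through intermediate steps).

42.668

Write 190 = (1 − δ)μ, so δ = 1 − 190/366.96 = 0.4822324…
Then the exponent is δ²μ/2 = (μ − 190)²/(2μ) = 42.667922.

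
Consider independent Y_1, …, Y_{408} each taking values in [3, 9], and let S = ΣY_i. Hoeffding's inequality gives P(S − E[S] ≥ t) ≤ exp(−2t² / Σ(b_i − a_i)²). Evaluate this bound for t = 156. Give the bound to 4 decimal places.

0.0364

Σ(b_i − a_i)² = 408·(6)² = 14688.
Exponent = 2·156²/14688 = 3.3137.
Bound = exp(−3.3137) = 0.03638.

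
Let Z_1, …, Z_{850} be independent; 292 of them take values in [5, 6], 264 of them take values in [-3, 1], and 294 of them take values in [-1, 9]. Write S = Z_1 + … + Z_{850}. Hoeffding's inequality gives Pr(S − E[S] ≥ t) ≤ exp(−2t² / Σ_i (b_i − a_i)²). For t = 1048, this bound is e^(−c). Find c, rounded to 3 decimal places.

64.766

Σ(b_i − a_i)² = 292·1² + 264·4² + 294·10² = 33916.
c = 2t² / 33916 = 2·1048² / 33916 = 64.7661.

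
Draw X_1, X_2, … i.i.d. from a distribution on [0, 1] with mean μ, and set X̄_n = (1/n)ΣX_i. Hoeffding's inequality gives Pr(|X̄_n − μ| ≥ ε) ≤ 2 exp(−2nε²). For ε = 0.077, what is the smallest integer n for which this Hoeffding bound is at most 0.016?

408

Require 2·exp(−2nε²) ≤ 0.016, i.e. 2nε² ≥ ln(2/0.016) = 4.828314.
So n ≥ 4.828314 / (2·0.077²) = 407.178.
The smallest integer n is 408.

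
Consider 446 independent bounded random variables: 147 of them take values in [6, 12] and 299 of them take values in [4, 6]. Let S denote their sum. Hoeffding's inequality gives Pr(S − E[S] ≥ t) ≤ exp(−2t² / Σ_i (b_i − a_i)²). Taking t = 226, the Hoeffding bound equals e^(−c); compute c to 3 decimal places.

15.745

Σ(b_i − a_i)² = 147·6² + 299·2² = 6488.
c = 2t² / 6488 = 2·226² / 6488 = 15.7448.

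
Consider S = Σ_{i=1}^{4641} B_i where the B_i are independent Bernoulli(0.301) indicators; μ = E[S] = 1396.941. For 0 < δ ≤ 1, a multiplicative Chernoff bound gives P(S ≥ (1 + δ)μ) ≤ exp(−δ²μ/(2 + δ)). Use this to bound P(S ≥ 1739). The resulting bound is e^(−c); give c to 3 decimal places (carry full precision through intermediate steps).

37.311

Write 1739 = (1 + δ)μ, so δ = 1739/1396.941 − 1 = 0.2448629…
Then the exponent is δ²μ/(2 + δ) = (1739 − μ)² / (μ·(2 + δ)) = 37.310766.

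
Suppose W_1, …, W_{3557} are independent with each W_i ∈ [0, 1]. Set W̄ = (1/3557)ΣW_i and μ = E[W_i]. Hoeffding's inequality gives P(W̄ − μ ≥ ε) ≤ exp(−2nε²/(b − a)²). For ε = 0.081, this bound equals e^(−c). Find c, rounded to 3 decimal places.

46.675

c = 2nε²/(b − a)² = 2·3557·0.081² / 1² = 46.6750.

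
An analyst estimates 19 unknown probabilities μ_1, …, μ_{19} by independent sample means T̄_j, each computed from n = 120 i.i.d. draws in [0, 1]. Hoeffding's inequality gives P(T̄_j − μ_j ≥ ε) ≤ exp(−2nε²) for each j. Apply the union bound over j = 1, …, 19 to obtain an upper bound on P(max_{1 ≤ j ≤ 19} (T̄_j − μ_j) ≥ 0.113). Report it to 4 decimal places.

Per-experiment Hoeffding bound: exp(−2·120·0.113²) = exp(−3.06456) = 0.046674.
Union bound over 19 events: 19·0.046674 = 0.88681.

0.8868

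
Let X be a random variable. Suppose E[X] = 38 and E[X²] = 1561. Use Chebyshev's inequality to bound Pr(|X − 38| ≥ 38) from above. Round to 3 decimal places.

0.081

Var(X) = E[X²] − (E[X])² = 1561 − 1444 = 117.
Chebyshev's inequality: Pr(|X − μ| ≥ t) ≤ Var(X)/t² = 117/1444 = 0.0810.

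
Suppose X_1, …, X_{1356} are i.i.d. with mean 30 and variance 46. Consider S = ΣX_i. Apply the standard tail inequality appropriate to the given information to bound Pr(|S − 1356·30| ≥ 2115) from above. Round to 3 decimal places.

0.014

With mean and variance of each term known, Chebyshev's inequality bounds the deviation of the sum (or sample mean).
Var(S) = n·Var(X_i) = 1356·46 = 62376.
Chebyshev: Pr(|S − 1356·30| ≥ 2115) ≤ Var(S)/2115² = 62376/4473225 = 0.0139.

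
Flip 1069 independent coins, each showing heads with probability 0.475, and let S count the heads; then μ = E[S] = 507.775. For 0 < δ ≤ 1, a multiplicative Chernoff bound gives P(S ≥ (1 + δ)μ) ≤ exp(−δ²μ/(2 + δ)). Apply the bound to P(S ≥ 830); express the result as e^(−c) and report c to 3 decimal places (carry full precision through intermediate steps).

Write 830 = (1 + δ)μ, so δ = 830/507.775 − 1 = 0.6345822…
Then the exponent is δ²μ/(2 + δ) = (830 − μ)² / (μ·(2 + δ)) = 77.613164.

77.613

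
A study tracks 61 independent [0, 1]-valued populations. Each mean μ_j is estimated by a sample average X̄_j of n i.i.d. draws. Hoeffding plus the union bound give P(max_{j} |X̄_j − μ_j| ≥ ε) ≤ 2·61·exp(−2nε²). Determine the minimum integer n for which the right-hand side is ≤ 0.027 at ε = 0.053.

Need 2·61·exp(−2nε²) ≤ 0.027, i.e. exp(−2nε²) ≤ 0.027/122.
So 2nε² ≥ ln(122/0.027) = 8.415939.
Hence n ≥ 8.415939/(2·0.053²) = 1498.031.
The smallest integer n is 1499.

1499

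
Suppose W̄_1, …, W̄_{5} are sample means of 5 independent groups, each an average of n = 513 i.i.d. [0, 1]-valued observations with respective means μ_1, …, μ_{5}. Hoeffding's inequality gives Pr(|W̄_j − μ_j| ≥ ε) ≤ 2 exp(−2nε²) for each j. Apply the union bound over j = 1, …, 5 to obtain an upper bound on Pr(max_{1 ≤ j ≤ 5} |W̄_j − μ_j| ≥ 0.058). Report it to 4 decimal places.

0.3170

Per-experiment Hoeffding bound: 2·exp(−2·513·0.058²) = 2·exp(−3.45146) = 0.063398.
Union bound over 5 events: 5·0.063398 = 0.31699.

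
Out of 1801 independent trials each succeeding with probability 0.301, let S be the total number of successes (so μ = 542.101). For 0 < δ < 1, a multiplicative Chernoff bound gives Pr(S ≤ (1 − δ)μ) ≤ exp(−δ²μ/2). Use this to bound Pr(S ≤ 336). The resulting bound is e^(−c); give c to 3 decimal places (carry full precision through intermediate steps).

Write 336 = (1 − δ)μ, so δ = 1 − 336/542.101 = 0.3801893…
Then the exponent is δ²μ/2 = (μ − 336)²/(2μ) = 39.178698.

39.179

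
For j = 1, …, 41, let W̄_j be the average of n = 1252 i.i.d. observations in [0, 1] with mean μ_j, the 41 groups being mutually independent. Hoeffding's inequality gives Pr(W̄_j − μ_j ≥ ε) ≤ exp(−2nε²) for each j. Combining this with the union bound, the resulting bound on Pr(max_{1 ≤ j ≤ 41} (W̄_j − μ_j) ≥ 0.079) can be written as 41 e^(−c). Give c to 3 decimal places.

15.627

Union bound over the 41 events: Pr(max_{1 ≤ j ≤ 41} (W̄_j − μ_j) ≥ 0.079) ≤ 41·exp(−2nε²) = 41 exp(−2·1252·0.079²).
So c = 2·1252·0.079² = 15.6275.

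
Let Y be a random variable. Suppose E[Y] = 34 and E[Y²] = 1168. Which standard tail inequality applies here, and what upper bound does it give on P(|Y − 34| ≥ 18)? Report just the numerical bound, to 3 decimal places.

0.037

The first two moments determine the variance, so Chebyshev's inequality is the sharpest standard bound available.
Var(Y) = E[Y²] − (E[Y])² = 1168 − 1156 = 12.
Chebyshev's inequality: P(|Y − μ| ≥ t) ≤ Var(Y)/t² = 12/324 = 0.0370.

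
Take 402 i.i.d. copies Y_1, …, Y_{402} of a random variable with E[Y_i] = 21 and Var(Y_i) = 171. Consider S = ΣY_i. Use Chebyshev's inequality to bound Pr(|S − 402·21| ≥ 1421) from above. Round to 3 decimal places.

0.034

Var(S) = n·Var(Y_i) = 402·171 = 68742.
Chebyshev: Pr(|S − 402·21| ≥ 1421) ≤ Var(S)/1421² = 68742/2019241 = 0.0340.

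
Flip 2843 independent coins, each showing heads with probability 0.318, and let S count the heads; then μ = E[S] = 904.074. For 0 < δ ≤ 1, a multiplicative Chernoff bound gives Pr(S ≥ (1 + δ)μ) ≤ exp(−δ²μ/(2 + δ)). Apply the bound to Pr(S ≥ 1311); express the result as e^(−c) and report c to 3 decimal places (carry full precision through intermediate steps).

74.755

Write 1311 = (1 + δ)μ, so δ = 1311/904.074 − 1 = 0.4501025…
Then the exponent is δ²μ/(2 + δ) = (1311 − μ)² / (μ·(2 + δ)) = 74.755412.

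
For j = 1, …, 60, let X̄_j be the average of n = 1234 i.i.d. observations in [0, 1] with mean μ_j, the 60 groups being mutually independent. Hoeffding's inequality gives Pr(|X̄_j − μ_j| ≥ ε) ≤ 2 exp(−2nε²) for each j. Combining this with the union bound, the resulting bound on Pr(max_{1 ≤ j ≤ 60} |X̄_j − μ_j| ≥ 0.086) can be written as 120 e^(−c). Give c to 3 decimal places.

Union bound over the 60 events: Pr(max_{1 ≤ j ≤ 60} |X̄_j − μ_j| ≥ 0.086) ≤ 60·2·exp(−2nε²) = 120 exp(−2·1234·0.086²).
So c = 2·1234·0.086² = 18.2533.

18.253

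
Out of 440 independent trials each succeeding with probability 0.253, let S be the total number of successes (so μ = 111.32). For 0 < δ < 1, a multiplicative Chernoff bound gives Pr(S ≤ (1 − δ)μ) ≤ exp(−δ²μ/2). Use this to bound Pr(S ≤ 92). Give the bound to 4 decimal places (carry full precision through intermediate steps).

0.1870

Write 92 = (1 − δ)μ, so δ = 1 − 92/111.32 = 0.1735537…
Then the exponent is δ²μ/2 = (μ − 92)²/(2μ) = 1.676529.
Bound = exp(−1.676529) = 0.18702.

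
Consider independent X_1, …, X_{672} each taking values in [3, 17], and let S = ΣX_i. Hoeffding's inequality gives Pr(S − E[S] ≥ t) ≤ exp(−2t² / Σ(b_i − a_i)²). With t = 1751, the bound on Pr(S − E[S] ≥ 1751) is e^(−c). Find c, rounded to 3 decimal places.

46.556

Σ(b_i − a_i)² = 672·(14)² = 131712.
c = 2t²/131712 = 2·1751²/131712 = 46.5561.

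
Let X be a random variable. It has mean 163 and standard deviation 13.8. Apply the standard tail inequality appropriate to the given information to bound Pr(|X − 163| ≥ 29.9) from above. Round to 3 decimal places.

0.213

Mean and variance are known, so Chebyshev's inequality applies.
Chebyshev: Pr(|X − μ| ≥ t) ≤ Var(X)/t².
Var(X) = σ² = 13.8² = 190.44.
Bound = 190.44 / 894.01 = 0.2130.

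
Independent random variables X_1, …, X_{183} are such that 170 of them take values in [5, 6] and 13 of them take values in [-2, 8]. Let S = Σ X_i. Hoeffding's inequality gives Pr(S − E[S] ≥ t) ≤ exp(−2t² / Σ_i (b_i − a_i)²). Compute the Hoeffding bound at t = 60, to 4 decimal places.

Σ(b_i − a_i)² = 170·1² + 13·10² = 1470.
Exponent = 2·60² / 1470 = 4.89796.
Bound = exp(−4.89796) = 0.00746.

0.0075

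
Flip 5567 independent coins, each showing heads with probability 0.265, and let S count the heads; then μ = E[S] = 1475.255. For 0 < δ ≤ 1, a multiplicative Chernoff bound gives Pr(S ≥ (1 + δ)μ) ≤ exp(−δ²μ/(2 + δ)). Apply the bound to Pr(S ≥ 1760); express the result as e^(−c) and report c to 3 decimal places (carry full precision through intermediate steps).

Write 1760 = (1 + δ)μ, so δ = 1760/1475.255 − 1 = 0.1930141…
Then the exponent is δ²μ/(2 + δ) = (1760 − μ)² / (μ·(2 + δ)) = 25.061306.

25.061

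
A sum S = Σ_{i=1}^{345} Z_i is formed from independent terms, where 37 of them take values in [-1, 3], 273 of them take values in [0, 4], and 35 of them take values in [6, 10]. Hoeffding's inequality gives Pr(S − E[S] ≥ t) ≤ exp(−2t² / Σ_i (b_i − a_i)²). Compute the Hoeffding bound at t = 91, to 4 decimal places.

Σ(b_i − a_i)² = 37·4² + 273·4² + 35·4² = 5520.
Exponent = 2·91² / 5520 = 3.00036.
Bound = exp(−3.00036) = 0.04977.

0.0498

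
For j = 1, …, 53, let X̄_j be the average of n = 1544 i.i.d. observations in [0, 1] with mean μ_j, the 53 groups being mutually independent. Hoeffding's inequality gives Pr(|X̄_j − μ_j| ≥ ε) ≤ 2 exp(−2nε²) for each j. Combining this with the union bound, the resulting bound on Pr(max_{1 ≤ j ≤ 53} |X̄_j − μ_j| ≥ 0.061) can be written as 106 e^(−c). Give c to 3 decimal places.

Union bound over the 53 events: Pr(max_{1 ≤ j ≤ 53} |X̄_j − μ_j| ≥ 0.061) ≤ 53·2·exp(−2nε²) = 106 exp(−2·1544·0.061²).
So c = 2·1544·0.061² = 11.4904.

11.490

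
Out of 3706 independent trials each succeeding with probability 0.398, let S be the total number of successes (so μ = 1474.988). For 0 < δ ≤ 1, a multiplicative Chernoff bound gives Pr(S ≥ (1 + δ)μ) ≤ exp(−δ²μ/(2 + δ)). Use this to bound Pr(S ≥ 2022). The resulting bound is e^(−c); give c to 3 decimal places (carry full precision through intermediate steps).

85.566

Write 2022 = (1 + δ)μ, so δ = 2022/1474.988 − 1 = 0.3708586…
Then the exponent is δ²μ/(2 + δ) = (2022 − μ)² / (μ·(2 + δ)) = 85.565672.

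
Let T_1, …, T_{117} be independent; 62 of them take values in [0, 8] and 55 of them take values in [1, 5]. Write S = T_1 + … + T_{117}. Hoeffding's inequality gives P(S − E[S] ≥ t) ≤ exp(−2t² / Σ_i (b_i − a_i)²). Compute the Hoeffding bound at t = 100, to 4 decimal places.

Σ(b_i − a_i)² = 62·8² + 55·4² = 4848.
Exponent = 2·100² / 4848 = 4.12541.
Bound = exp(−4.12541) = 0.01616.

0.0162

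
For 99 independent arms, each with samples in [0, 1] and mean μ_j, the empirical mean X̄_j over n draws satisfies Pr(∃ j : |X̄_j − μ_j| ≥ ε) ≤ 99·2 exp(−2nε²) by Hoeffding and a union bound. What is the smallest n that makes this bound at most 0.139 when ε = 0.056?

1158

Need 2·99·exp(−2nε²) ≤ 0.139, i.e. exp(−2nε²) ≤ 0.139/198.
So 2nε² ≥ ln(198/0.139) = 7.261548.
Hence n ≥ 7.261548/(2·0.056²) = 1157.772.
The smallest integer n is 1158.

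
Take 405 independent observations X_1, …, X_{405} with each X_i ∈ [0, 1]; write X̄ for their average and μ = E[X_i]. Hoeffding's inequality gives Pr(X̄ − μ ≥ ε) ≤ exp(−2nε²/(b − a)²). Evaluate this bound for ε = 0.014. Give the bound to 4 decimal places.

0.8532

Exponent: 2nε²/(b − a)² = 2·405·0.014² / 1² = 0.15876.
Bound = exp(−0.15876) = 0.85320.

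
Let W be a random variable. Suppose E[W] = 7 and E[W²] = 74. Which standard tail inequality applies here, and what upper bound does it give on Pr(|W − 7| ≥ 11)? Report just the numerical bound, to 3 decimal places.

The first two moments determine the variance, so Chebyshev's inequality is the sharpest standard bound available.
Var(W) = E[W²] − (E[W])² = 74 − 49 = 25.
Chebyshev's inequality: Pr(|W − μ| ≥ t) ≤ Var(W)/t² = 25/121 = 0.2066.

0.207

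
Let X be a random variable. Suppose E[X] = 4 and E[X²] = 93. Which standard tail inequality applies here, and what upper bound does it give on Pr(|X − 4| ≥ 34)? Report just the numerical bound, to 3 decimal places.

The first two moments determine the variance, so Chebyshev's inequality is the sharpest standard bound available.
Var(X) = E[X²] − (E[X])² = 93 − 16 = 77.
Chebyshev's inequality: Pr(|X − μ| ≥ t) ≤ Var(X)/t² = 77/1156 = 0.0666.

0.067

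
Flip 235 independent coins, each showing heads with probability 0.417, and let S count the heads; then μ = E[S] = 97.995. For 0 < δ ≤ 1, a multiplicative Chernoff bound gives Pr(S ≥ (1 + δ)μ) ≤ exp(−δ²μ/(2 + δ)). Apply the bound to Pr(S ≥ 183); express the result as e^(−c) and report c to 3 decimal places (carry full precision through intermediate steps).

25.715

Write 183 = (1 + δ)μ, so δ = 183/97.995 − 1 = 0.8674422…
Then the exponent is δ²μ/(2 + δ) = (183 − μ)² / (μ·(2 + δ)) = 25.715226.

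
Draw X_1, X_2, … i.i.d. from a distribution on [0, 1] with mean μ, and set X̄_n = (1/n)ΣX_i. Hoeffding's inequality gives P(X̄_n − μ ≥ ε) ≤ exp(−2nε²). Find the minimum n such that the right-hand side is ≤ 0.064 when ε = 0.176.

Require exp(−2nε²) ≤ 0.064, i.e. 2nε² ≥ ln(1/0.064) = 2.748872.
So n ≥ 2.748872 / (2·0.176²) = 44.371.
The smallest integer n is 45.

45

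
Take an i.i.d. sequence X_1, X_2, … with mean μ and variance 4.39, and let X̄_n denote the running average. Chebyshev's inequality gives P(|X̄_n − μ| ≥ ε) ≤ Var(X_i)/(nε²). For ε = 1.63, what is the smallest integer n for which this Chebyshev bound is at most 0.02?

Require 4.39/(n·1.63²) ≤ 0.02, i.e. n ≥ 4.39/(0.02·1.63²) = 82.615.
The smallest integer n is 83.

83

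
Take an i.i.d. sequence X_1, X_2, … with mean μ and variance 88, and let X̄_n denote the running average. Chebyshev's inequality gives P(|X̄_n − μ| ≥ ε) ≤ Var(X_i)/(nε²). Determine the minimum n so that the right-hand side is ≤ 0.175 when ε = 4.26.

Require 88/(n·4.26²) ≤ 0.175, i.e. n ≥ 88/(0.175·4.26²) = 27.709.
The smallest integer n is 28.

28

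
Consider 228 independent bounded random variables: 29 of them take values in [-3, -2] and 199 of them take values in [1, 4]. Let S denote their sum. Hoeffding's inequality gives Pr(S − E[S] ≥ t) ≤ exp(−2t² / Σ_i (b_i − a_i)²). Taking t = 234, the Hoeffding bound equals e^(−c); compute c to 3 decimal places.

Σ(b_i − a_i)² = 29·1² + 199·3² = 1820.
c = 2t² / 1820 = 2·234² / 1820 = 60.1714.

60.171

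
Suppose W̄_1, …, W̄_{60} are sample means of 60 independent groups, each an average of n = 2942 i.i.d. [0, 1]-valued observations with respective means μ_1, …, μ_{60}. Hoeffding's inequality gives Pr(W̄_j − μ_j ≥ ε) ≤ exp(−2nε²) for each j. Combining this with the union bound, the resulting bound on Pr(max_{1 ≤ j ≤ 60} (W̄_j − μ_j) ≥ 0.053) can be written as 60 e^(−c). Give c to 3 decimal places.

Union bound over the 60 events: Pr(max_{1 ≤ j ≤ 60} (W̄_j − μ_j) ≥ 0.053) ≤ 60·exp(−2nε²) = 60 exp(−2·2942·0.053²).
So c = 2·2942·0.053² = 16.5282.

16.528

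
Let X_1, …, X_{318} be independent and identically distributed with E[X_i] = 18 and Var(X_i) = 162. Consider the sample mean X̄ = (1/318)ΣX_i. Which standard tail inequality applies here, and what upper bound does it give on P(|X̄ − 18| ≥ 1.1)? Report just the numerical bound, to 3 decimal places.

0.421

With mean and variance of each term known, Chebyshev's inequality bounds the deviation of the sum (or sample mean).
Var(X̄) = Var(X_i)/n = 162/318 = 0.50943.
Chebyshev: P(|X̄ − 18| ≥ 1.1) ≤ Var(X̄)/(1.1)² = 162/(318·1.1²) = 0.4210.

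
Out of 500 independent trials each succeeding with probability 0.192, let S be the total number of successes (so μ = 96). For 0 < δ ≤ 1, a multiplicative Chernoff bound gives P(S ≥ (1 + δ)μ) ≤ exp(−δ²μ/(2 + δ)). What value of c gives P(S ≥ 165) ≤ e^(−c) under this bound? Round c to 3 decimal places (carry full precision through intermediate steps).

18.241

Write 165 = (1 + δ)μ, so δ = 165/96 − 1 = 0.71875…
Then the exponent is δ²μ/(2 + δ) = (165 − μ)² / (μ·(2 + δ)) = 18.241379.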